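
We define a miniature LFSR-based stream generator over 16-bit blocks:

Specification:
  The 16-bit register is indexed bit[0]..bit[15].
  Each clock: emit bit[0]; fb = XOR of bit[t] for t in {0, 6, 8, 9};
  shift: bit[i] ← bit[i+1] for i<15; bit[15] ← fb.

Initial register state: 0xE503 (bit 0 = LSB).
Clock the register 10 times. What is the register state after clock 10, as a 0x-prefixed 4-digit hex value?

reg_0 = 0xE503
clock 1: out=1, reg = 0x7281
clock 2: out=1, reg = 0x3940
clock 3: out=0, reg = 0x1CA0
clock 4: out=0, reg = 0x0E50
clock 5: out=0, reg = 0x0728
clock 6: out=0, reg = 0x0394
clock 7: out=0, reg = 0x01CA
clock 8: out=0, reg = 0x00E5
clock 9: out=1, reg = 0x0072
clock 10: out=0, reg = 0x8039

0x8039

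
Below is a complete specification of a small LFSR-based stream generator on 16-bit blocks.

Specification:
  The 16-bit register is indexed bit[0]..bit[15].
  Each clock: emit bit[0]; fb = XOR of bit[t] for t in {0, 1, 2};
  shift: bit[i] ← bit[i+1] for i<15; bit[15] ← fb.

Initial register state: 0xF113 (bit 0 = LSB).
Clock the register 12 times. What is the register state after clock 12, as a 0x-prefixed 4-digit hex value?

0x5DEF

reg_0 = 0xF113
clock 1: out=1, reg = 0x7889
clock 2: out=1, reg = 0xBC44
clock 3: out=0, reg = 0xDE22
clock 4: out=0, reg = 0xEF11
clock 5: out=1, reg = 0xF788
clock 6: out=0, reg = 0x7BC4
clock 7: out=0, reg = 0xBDE2
clock 8: out=0, reg = 0xDEF1
clock 9: out=1, reg = 0xEF78
clock 10: out=0, reg = 0x77BC
clock 11: out=0, reg = 0xBBDE
clock 12: out=0, reg = 0x5DEF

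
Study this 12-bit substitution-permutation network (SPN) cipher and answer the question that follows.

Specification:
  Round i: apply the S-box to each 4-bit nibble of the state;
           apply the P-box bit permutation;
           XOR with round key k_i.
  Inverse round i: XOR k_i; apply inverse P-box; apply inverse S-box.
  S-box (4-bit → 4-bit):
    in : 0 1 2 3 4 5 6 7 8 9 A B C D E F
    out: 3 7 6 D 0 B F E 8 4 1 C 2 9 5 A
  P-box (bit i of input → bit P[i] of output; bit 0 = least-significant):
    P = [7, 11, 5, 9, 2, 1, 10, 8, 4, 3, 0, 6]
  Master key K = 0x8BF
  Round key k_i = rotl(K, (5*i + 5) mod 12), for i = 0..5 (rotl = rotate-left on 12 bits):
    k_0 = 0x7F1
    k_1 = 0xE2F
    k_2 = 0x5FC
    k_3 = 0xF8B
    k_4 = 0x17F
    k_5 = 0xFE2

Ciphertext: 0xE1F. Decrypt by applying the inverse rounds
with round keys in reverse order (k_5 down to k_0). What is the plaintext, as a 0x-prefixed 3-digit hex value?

0xE35

s_0 = ciphertext = 0xE1F
s_1 = InvRound(s_0, k_5) = 0x6DE
s_2 = InvRound(s_1, k_4) = 0x9B3
s_3 = InvRound(s_2, k_3) = 0x09B
s_4 = InvRound(s_3, k_2) = 0xB69
s_5 = InvRound(s_4, k_1) = 0x864
s_6 = InvRound(s_5, k_0) = 0xE35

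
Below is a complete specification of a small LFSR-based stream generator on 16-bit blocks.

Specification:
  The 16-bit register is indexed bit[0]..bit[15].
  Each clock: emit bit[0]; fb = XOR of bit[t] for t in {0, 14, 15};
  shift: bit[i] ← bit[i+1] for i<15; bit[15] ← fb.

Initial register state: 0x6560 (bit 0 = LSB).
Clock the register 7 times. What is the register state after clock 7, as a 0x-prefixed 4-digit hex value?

0xF6CA

reg_0 = 0x6560
clock 1: out=0, reg = 0xB2B0
clock 2: out=0, reg = 0xD958
clock 3: out=0, reg = 0x6CAC
clock 4: out=0, reg = 0xB656
clock 5: out=0, reg = 0xDB2B
clock 6: out=1, reg = 0xED95
clock 7: out=1, reg = 0xF6CA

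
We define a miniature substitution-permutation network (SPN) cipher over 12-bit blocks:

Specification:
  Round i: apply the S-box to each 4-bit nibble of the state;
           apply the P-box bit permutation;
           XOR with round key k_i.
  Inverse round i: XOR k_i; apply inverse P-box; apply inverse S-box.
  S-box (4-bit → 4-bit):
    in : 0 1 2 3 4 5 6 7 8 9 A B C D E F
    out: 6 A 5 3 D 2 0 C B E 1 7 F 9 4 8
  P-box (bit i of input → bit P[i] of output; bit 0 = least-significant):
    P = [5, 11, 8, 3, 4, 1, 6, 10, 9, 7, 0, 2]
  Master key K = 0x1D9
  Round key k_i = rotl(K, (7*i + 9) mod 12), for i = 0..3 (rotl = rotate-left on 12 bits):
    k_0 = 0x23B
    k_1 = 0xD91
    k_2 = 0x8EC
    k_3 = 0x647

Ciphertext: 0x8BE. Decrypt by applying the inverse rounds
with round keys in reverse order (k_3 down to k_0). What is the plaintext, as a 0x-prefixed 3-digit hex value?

0xB2D

s_0 = ciphertext = 0x8BE
s_1 = InvRound(s_0, k_3) = 0xB48
s_2 = InvRound(s_1, k_2) = 0x862
s_3 = InvRound(s_2, k_1) = 0x0C2
s_4 = InvRound(s_3, k_0) = 0xB2D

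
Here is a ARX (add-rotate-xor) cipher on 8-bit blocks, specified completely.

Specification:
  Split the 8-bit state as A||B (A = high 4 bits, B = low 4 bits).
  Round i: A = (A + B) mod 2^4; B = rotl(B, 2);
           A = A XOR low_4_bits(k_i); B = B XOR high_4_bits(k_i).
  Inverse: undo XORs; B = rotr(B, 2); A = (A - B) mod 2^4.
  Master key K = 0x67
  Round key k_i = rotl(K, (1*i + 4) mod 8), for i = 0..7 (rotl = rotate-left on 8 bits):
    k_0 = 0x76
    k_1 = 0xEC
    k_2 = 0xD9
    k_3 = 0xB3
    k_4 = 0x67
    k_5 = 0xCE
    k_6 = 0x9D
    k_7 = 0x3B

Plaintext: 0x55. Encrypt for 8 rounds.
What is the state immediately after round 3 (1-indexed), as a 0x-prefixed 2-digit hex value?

0x14

s_0 = plaintext = 0x55
s_1 = Round(s_0, k_0) = 0xC2
s_2 = Round(s_1, k_1) = 0x26
s_3 = Round(s_2, k_2) = 0x14
s_4 = Round(s_3, k_3) = 0x6A
s_5 = Round(s_4, k_4) = 0x7C
s_6 = Round(s_5, k_5) = 0xDF
s_7 = Round(s_6, k_6) = 0x16
s_8 = Round(s_7, k_7) = 0xCA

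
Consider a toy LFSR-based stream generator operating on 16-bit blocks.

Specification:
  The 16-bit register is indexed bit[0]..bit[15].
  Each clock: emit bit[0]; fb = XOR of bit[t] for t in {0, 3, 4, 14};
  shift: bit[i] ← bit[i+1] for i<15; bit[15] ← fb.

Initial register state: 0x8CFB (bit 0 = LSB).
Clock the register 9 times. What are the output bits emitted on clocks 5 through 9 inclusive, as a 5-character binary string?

11110

reg_0 = 0x8CFB
clock 1: out=1, reg = 0xC67D
clock 2: out=1, reg = 0x633E
clock 3: out=0, reg = 0xB19F
clock 4: out=1, reg = 0xD8CF
clock 5: out=1, reg = 0xEC67
clock 6: out=1, reg = 0x7633
clock 7: out=1, reg = 0xBB19
clock 8: out=1, reg = 0xDD8C
clock 9: out=0, reg = 0x6EC6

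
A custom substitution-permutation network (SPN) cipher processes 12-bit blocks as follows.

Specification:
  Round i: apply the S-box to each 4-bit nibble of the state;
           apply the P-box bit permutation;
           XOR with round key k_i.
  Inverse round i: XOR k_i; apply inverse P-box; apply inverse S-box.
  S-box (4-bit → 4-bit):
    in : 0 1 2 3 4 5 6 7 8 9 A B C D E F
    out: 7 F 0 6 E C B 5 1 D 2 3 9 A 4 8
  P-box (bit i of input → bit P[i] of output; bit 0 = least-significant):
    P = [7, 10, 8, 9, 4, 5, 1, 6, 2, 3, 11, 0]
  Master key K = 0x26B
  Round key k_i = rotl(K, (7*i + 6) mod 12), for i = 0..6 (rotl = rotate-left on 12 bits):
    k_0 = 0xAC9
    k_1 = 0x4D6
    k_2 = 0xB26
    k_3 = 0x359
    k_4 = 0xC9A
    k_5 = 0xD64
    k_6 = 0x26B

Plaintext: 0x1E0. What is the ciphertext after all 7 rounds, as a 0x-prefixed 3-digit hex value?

s_0 = plaintext = 0x1E0
s_1 = Round(s_0, k_0) = 0x746
s_2 = Round(s_1, k_1) = 0xA30
s_3 = Round(s_2, k_2) = 0xE8C
s_4 = Round(s_3, k_3) = 0x9C9
s_5 = Round(s_4, k_4) = 0x74F
s_6 = Round(s_5, k_5) = 0x702
s_7 = Round(s_6, k_6) = 0xA5D

0xA5D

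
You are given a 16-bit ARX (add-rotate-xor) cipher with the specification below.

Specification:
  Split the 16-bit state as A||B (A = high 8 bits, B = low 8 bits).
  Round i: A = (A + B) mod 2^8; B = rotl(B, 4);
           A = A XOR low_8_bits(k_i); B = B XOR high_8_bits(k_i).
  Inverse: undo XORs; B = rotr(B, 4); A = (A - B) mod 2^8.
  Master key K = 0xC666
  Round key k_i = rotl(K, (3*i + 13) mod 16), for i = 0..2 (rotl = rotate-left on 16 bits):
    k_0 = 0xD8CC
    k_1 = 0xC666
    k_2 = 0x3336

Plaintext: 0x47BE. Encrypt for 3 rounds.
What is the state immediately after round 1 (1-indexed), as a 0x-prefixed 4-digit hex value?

s_0 = plaintext = 0x47BE
s_1 = Round(s_0, k_0) = 0xC933
s_2 = Round(s_1, k_1) = 0x9AF5
s_3 = Round(s_2, k_2) = 0xB96C

0xC933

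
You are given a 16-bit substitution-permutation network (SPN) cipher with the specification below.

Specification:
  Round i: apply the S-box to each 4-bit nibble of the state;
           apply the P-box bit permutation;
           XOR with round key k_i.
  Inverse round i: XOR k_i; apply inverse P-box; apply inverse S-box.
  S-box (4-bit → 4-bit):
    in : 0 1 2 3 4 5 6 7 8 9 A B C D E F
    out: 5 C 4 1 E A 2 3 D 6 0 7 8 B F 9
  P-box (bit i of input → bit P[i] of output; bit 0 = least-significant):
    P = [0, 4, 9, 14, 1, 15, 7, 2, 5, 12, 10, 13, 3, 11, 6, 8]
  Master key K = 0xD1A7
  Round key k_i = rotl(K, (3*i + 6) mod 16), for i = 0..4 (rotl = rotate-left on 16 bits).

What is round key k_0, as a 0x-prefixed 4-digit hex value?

0x69F4

K = 0xD1A7
k_0 = rotl(K, (3*0+6) mod 16) = rotl(K, 6) = 0x69F4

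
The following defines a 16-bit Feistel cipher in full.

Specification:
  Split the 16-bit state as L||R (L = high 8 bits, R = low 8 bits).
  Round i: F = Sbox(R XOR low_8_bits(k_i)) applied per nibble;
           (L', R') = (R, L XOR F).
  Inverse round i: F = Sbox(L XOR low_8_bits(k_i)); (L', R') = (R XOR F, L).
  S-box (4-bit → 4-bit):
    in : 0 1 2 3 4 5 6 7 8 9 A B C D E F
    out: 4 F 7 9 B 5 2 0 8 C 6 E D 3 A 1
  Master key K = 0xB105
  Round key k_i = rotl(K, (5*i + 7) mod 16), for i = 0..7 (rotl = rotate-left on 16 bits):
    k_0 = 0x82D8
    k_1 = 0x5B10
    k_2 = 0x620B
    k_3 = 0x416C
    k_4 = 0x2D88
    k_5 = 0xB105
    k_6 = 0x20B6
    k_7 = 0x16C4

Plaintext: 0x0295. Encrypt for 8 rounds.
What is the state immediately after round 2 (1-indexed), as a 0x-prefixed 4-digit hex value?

0xB1FA

s_0 = plaintext = 0x0295
s_1 = Round(s_0, k_0) = 0x95B1
s_2 = Round(s_1, k_1) = 0xB1FA
s_3 = Round(s_2, k_2) = 0xFAAE
s_4 = Round(s_3, k_3) = 0xAE2D
s_5 = Round(s_4, k_4) = 0x2DCB
s_6 = Round(s_5, k_5) = 0xCBF7
s_7 = Round(s_6, k_6) = 0xF774
s_8 = Round(s_7, k_7) = 0x7413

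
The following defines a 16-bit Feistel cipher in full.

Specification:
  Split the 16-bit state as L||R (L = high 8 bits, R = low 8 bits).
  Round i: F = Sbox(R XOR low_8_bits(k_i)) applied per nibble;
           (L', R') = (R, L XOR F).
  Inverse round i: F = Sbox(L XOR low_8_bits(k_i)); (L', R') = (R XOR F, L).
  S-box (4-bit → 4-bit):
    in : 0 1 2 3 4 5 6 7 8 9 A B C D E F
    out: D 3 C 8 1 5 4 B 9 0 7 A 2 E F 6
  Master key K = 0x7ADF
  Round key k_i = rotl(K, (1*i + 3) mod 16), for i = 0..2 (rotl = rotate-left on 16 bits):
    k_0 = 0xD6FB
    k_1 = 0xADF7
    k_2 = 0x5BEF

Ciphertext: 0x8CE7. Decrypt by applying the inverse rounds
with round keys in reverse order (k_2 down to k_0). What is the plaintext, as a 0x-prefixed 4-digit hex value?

s_0 = ciphertext = 0x8CE7
s_1 = InvRound(s_0, k_2) = 0xAF8C
s_2 = InvRound(s_1, k_1) = 0xD5AF
s_3 = InvRound(s_2, k_0) = 0x60D5

0x60D5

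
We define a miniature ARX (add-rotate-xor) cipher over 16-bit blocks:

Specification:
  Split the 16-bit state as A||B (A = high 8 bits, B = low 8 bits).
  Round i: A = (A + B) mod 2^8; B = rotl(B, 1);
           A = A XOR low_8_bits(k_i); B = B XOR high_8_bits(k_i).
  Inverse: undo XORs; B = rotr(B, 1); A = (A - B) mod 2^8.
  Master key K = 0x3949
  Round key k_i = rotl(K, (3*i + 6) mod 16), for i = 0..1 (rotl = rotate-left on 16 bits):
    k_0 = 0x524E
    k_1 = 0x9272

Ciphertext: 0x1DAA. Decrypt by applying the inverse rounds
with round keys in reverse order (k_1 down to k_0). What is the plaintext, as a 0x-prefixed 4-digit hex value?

s_0 = ciphertext = 0x1DAA
s_1 = InvRound(s_0, k_1) = 0x531C
s_2 = InvRound(s_1, k_0) = 0xF627

0xF627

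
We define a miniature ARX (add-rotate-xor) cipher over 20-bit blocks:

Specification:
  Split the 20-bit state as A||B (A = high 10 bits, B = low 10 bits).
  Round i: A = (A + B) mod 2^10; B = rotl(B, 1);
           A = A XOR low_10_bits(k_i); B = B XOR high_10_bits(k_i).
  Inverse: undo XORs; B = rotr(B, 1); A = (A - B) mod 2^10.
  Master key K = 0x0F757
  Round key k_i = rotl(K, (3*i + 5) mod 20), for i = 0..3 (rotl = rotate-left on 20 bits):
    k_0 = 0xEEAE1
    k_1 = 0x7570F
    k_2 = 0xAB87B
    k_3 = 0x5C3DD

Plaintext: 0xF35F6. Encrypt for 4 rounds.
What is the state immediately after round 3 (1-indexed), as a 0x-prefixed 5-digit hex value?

s_0 = plaintext = 0xF35F6
s_1 = Round(s_0, k_0) = 0xC8856
s_2 = Round(s_1, k_1) = 0x1DD79
s_3 = Round(s_2, k_2) = 0x62C5C
s_4 = Round(s_3, k_3) = 0x8E9C8

0x62C5C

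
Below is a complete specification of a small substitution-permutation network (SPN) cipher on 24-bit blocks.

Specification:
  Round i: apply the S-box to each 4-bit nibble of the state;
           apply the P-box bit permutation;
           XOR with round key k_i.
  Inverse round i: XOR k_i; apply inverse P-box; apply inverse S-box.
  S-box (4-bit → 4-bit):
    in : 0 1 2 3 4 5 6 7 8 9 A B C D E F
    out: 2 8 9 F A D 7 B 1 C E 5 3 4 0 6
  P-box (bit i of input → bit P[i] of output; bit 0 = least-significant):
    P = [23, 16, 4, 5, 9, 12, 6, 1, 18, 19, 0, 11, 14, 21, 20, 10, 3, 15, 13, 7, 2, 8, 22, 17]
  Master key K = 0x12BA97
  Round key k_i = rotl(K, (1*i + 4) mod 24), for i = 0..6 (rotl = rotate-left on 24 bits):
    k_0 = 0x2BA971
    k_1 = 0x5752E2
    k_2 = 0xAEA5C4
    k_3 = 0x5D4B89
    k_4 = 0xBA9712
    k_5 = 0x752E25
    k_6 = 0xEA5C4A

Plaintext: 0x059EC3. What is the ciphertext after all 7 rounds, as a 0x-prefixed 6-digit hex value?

0x4FA3FF

s_0 = plaintext = 0x059EC3
s_1 = Round(s_0, k_0) = 0xBA9EC9
s_2 = Round(s_1, k_1) = 0x07E456
s_3 = Round(s_2, k_2) = 0x272E1E
s_4 = Round(s_3, k_3) = 0x5F8F07
s_5 = Round(s_4, k_4) = 0x716737
s_6 = Round(s_5, k_5) = 0xCA75C3
s_7 = Round(s_6, k_6) = 0x4FA3FF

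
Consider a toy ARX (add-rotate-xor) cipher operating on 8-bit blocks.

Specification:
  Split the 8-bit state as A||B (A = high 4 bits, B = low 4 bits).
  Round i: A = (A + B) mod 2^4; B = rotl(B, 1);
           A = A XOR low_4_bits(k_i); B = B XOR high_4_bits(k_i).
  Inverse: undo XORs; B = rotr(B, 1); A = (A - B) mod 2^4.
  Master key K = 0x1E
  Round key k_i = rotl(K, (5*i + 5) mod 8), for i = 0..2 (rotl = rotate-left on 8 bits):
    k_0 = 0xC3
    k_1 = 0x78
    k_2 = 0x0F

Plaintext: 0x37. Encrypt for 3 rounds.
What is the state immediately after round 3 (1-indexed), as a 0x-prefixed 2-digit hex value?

s_0 = plaintext = 0x37
s_1 = Round(s_0, k_0) = 0x92
s_2 = Round(s_1, k_1) = 0x33
s_3 = Round(s_2, k_2) = 0x96

0x96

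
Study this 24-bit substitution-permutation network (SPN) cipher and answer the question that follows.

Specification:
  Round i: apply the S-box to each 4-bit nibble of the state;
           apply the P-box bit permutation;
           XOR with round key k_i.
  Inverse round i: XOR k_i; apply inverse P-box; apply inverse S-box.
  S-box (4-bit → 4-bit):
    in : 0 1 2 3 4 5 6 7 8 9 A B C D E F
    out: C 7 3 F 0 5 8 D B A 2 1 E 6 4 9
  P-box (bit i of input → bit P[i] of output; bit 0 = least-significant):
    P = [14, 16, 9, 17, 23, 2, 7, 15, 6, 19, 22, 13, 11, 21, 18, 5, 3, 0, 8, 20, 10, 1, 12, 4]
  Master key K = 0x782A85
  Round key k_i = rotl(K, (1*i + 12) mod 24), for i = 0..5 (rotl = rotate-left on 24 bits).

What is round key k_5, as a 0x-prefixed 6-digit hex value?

K = 0x782A85
k_0 = rotl(K, (1*0+12) mod 24) = rotl(K, 12) = 0xA85782
k_1 = rotl(K, (1*1+12) mod 24) = rotl(K, 13) = 0x50AF05
k_2 = rotl(K, (1*2+12) mod 24) = rotl(K, 14) = 0xA15E0A
k_3 = rotl(K, (1*3+12) mod 24) = rotl(K, 15) = 0x42BC15
k_4 = rotl(K, (1*4+12) mod 24) = rotl(K, 16) = 0x85782A
k_5 = rotl(K, (1*5+12) mod 24) = rotl(K, 17) = 0x0AF055

0x0AF055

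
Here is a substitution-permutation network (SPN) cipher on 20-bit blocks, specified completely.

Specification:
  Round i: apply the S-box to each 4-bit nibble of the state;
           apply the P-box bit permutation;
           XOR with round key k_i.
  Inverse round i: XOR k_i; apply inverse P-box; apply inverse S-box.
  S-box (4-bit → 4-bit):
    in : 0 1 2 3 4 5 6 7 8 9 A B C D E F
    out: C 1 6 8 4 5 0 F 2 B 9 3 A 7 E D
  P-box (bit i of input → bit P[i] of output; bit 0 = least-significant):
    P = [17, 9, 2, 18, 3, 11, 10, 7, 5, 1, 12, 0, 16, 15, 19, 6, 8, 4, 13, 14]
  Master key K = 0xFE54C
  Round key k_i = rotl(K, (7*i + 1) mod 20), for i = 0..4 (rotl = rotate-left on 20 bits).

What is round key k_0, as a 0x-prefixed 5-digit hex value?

0xFCA99

K = 0xFE54C
k_0 = rotl(K, (7*0+1) mod 20) = rotl(K, 1) = 0xFCA99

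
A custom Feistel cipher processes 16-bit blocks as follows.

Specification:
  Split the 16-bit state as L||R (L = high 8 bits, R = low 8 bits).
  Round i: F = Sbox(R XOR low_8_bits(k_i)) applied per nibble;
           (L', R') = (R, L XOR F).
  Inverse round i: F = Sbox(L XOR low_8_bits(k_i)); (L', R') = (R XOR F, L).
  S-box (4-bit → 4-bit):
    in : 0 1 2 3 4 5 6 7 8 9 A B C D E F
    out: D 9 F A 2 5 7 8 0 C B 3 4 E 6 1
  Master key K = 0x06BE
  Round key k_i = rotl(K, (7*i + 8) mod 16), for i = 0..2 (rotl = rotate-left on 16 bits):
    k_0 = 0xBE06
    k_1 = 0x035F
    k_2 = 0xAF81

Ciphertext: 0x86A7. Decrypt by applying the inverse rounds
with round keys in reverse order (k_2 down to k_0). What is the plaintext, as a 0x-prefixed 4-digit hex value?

0xF17B

s_0 = ciphertext = 0x86A7
s_1 = InvRound(s_0, k_2) = 0x7F86
s_2 = InvRound(s_1, k_1) = 0x7B7F
s_3 = InvRound(s_2, k_0) = 0xF17B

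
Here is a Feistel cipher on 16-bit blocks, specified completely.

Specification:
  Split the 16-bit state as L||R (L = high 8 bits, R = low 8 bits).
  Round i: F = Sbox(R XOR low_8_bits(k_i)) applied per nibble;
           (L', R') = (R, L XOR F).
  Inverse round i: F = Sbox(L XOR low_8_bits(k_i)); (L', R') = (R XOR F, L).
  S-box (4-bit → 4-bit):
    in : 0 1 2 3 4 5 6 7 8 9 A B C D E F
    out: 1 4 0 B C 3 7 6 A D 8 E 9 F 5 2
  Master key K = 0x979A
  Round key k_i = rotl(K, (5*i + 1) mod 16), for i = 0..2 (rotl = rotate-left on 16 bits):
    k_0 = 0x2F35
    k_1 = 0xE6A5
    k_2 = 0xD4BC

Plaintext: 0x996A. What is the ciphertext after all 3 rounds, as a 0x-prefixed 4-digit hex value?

0x7F30

s_0 = plaintext = 0x996A
s_1 = Round(s_0, k_0) = 0x6AAB
s_2 = Round(s_1, k_1) = 0xAB7F
s_3 = Round(s_2, k_2) = 0x7F30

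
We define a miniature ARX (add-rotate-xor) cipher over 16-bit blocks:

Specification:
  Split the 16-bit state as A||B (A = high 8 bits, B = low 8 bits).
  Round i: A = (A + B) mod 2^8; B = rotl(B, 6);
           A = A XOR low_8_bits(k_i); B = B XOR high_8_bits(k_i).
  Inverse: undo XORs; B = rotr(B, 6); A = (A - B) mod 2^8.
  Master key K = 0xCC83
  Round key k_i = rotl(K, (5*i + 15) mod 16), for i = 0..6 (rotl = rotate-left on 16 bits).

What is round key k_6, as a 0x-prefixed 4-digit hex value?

K = 0xCC83
k_0 = rotl(K, (5*0+15) mod 16) = rotl(K, 15) = 0xE641
k_1 = rotl(K, (5*1+15) mod 16) = rotl(K, 4) = 0xC83C
k_2 = rotl(K, (5*2+15) mod 16) = rotl(K, 9) = 0x0799
k_3 = rotl(K, (5*3+15) mod 16) = rotl(K, 14) = 0xF320
k_4 = rotl(K, (5*4+15) mod 16) = rotl(K, 3) = 0x641E
k_5 = rotl(K, (5*5+15) mod 16) = rotl(K, 8) = 0x83CC
k_6 = rotl(K, (5*6+15) mod 16) = rotl(K, 13) = 0x7990

0x7990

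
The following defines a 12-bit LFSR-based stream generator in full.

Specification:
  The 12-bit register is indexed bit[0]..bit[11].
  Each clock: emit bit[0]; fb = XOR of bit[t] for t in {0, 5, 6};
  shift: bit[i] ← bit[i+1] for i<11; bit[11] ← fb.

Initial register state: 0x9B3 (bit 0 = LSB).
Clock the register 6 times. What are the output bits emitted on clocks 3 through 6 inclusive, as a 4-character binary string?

reg_0 = 0x9B3
clock 1: out=1, reg = 0x4D9
clock 2: out=1, reg = 0x26C
clock 3: out=0, reg = 0x136
clock 4: out=0, reg = 0x89B
clock 5: out=1, reg = 0xC4D
clock 6: out=1, reg = 0x626

0011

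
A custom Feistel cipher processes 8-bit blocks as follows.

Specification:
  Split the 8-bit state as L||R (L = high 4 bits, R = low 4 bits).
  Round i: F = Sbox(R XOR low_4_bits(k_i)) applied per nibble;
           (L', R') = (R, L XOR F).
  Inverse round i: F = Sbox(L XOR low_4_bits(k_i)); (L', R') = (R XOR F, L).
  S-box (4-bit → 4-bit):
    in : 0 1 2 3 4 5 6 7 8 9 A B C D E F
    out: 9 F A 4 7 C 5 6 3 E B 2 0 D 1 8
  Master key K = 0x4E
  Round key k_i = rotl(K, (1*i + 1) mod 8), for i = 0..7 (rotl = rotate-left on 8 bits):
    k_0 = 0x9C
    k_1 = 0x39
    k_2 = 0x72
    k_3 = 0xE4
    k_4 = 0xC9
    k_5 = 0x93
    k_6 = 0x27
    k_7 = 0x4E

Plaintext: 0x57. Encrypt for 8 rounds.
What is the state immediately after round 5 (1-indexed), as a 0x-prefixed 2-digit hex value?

0x13

s_0 = plaintext = 0x57
s_1 = Round(s_0, k_0) = 0x77
s_2 = Round(s_1, k_1) = 0x76
s_3 = Round(s_2, k_2) = 0x60
s_4 = Round(s_3, k_3) = 0x01
s_5 = Round(s_4, k_4) = 0x13
s_6 = Round(s_5, k_5) = 0x38
s_7 = Round(s_6, k_6) = 0x8B
s_8 = Round(s_7, k_7) = 0xB4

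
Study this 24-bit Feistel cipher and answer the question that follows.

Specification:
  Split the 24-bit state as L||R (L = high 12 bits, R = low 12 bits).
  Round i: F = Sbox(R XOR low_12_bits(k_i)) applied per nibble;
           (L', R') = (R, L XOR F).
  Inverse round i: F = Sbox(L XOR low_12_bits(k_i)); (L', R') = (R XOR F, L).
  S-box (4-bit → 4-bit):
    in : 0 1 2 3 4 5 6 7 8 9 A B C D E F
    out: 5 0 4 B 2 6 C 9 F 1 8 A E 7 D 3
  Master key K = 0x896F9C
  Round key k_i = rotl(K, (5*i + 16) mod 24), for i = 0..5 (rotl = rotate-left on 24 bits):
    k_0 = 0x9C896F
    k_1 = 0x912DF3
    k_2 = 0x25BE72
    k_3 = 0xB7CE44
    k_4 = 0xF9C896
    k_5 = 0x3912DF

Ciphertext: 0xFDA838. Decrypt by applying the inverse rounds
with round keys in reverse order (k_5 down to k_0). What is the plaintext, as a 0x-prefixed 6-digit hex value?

s_0 = ciphertext = 0xFDA838
s_1 = InvRound(s_0, k_5) = 0xF6EFDA
s_2 = InvRound(s_1, k_4) = 0x6E5F6E
s_3 = InvRound(s_2, k_3) = 0x0EE6E5
s_4 = InvRound(s_3, k_2) = 0xBFB0EE
s_5 = InvRound(s_4, k_1) = 0xCB1BFB
s_6 = InvRound(s_5, k_0) = 0xD86CB1

0xD86CB1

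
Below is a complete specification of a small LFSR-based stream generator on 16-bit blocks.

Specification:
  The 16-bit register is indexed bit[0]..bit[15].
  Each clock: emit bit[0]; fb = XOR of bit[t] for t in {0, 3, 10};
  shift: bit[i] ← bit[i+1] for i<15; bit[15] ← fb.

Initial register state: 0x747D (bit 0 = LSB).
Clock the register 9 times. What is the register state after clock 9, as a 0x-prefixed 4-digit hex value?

reg_0 = 0x747D
clock 1: out=1, reg = 0xBA3E
clock 2: out=0, reg = 0xDD1F
clock 3: out=1, reg = 0xEE8F
clock 4: out=1, reg = 0xF747
clock 5: out=1, reg = 0x7BA3
clock 6: out=1, reg = 0xBDD1
clock 7: out=1, reg = 0x5EE8
clock 8: out=0, reg = 0x2F74
clock 9: out=0, reg = 0x97BA

0x97BA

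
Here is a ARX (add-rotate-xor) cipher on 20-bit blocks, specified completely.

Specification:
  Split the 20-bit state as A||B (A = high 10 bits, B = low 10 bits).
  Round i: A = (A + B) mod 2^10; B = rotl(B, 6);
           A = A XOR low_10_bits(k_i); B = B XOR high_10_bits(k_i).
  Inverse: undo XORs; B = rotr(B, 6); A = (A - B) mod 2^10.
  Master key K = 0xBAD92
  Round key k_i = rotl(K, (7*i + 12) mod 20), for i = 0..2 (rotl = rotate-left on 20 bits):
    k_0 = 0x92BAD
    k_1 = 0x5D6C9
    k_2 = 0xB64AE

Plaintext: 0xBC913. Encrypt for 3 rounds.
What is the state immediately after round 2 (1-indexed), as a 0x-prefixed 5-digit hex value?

s_0 = plaintext = 0xBC913
s_1 = Round(s_0, k_0) = 0xEA29B
s_2 = Round(s_1, k_1) = 0x22B9C
s_3 = Round(s_2, k_2) = 0x221E0

0x22B9C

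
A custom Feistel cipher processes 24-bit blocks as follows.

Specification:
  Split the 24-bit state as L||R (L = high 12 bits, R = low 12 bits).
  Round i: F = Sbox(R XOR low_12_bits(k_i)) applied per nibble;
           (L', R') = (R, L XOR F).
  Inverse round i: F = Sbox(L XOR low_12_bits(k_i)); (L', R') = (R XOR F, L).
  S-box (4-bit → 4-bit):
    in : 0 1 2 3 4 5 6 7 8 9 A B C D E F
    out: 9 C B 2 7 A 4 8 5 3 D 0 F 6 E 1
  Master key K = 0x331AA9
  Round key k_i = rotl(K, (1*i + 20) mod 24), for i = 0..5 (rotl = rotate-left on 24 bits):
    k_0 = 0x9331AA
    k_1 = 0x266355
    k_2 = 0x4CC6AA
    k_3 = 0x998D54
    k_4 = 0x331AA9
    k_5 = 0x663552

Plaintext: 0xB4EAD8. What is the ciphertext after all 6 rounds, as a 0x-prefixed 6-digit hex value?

s_0 = plaintext = 0xB4EAD8
s_1 = Round(s_0, k_0) = 0xAD8BC5
s_2 = Round(s_1, k_1) = 0xBC5FE1
s_3 = Round(s_2, k_2) = 0xFE18B5
s_4 = Round(s_3, k_3) = 0x8B550D
s_5 = Round(s_4, k_4) = 0x50D962
s_6 = Round(s_5, k_5) = 0x962A24

0x962A24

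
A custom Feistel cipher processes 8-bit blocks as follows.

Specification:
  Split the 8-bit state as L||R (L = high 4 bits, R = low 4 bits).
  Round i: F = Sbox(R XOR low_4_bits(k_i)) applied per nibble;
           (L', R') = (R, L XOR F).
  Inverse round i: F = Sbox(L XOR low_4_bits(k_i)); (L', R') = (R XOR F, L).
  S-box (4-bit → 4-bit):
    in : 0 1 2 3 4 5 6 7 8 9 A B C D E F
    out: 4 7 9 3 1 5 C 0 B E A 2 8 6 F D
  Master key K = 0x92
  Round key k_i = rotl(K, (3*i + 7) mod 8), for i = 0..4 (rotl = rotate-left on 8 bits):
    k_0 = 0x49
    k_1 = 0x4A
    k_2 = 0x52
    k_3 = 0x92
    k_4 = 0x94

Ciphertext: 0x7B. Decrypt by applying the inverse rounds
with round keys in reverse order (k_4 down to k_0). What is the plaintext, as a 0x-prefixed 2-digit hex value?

0xB0

s_0 = ciphertext = 0x7B
s_1 = InvRound(s_0, k_4) = 0x87
s_2 = InvRound(s_1, k_3) = 0xD8
s_3 = InvRound(s_2, k_2) = 0x5D
s_4 = InvRound(s_3, k_1) = 0x05
s_5 = InvRound(s_4, k_0) = 0xB0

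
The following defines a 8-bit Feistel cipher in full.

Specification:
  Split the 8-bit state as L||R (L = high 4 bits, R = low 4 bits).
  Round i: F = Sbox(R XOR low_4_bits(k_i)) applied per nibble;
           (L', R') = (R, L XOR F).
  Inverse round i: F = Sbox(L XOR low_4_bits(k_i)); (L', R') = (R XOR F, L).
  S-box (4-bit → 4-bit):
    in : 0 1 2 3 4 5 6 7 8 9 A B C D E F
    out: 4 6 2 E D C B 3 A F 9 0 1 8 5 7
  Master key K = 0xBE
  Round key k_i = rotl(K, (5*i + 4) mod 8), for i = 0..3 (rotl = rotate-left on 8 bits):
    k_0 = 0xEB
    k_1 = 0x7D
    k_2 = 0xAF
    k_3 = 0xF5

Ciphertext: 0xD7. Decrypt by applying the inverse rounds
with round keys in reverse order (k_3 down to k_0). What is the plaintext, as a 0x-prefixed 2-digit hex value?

s_0 = ciphertext = 0xD7
s_1 = InvRound(s_0, k_3) = 0xDD
s_2 = InvRound(s_1, k_2) = 0xFD
s_3 = InvRound(s_2, k_1) = 0xFF
s_4 = InvRound(s_3, k_0) = 0x2F

0x2F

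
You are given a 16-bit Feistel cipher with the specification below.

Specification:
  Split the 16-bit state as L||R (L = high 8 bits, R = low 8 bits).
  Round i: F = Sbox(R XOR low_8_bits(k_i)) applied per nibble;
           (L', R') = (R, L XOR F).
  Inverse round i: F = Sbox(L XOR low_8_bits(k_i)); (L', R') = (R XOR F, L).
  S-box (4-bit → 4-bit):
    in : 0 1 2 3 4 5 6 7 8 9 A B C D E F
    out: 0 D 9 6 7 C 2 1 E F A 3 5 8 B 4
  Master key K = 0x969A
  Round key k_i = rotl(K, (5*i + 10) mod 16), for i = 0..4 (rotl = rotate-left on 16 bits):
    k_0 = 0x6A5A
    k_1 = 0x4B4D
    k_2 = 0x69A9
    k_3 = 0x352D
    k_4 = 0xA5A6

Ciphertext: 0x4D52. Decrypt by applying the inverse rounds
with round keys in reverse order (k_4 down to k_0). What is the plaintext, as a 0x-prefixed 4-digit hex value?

s_0 = ciphertext = 0x4D52
s_1 = InvRound(s_0, k_4) = 0xE14D
s_2 = InvRound(s_1, k_3) = 0x18E1
s_3 = InvRound(s_2, k_2) = 0xDC18
s_4 = InvRound(s_3, k_1) = 0xE5DC
s_5 = InvRound(s_4, k_0) = 0xE8E5

0xE8E5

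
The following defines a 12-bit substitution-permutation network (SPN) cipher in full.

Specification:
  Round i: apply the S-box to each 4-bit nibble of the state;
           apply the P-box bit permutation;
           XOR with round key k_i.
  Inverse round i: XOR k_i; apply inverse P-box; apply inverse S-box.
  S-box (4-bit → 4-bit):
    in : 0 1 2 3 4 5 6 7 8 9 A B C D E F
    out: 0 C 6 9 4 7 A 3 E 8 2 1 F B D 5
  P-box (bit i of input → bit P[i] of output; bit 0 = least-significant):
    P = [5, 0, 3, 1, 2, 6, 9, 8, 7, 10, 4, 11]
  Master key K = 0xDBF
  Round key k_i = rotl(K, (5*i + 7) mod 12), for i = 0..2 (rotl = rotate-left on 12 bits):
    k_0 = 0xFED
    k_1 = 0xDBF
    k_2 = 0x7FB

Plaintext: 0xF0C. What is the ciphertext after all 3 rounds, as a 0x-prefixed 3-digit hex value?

0x620

s_0 = plaintext = 0xF0C
s_1 = Round(s_0, k_0) = 0xF56
s_2 = Round(s_1, k_1) = 0xF68
s_3 = Round(s_2, k_2) = 0x620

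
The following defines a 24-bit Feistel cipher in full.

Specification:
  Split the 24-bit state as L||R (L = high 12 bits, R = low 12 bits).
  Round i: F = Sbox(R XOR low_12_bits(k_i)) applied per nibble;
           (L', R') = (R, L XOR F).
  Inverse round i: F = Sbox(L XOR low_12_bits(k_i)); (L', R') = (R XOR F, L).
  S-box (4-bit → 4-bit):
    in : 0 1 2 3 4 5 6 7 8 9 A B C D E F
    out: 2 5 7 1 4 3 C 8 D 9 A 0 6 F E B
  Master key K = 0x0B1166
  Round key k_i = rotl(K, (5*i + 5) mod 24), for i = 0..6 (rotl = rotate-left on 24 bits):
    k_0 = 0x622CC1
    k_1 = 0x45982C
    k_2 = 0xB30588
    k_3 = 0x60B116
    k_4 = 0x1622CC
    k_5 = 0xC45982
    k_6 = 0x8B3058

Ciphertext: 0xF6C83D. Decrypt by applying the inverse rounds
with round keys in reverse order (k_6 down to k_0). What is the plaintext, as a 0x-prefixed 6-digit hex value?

s_0 = ciphertext = 0xF6C83D
s_1 = InvRound(s_0, k_6) = 0x329F6C
s_2 = InvRound(s_1, k_5) = 0x5CC329
s_3 = InvRound(s_2, k_4) = 0xB0B5CC
s_4 = InvRound(s_3, k_3) = 0xF93B0B
s_5 = InvRound(s_4, k_2) = 0x15BF93
s_6 = InvRound(s_5, k_1) = 0x61B15B
s_7 = InvRound(s_6, k_0) = 0xBA161B

0xBA161B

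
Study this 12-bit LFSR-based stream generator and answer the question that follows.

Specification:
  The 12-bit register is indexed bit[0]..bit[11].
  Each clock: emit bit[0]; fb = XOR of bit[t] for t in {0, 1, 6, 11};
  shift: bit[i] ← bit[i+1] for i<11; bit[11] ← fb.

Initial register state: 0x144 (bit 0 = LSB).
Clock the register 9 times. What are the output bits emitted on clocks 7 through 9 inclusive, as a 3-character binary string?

reg_0 = 0x144
clock 1: out=0, reg = 0x8A2
clock 2: out=0, reg = 0x451
clock 3: out=1, reg = 0x228
clock 4: out=0, reg = 0x114
clock 5: out=0, reg = 0x08A
clock 6: out=0, reg = 0x845
clock 7: out=1, reg = 0xC22
clock 8: out=0, reg = 0x611
clock 9: out=1, reg = 0xB08

101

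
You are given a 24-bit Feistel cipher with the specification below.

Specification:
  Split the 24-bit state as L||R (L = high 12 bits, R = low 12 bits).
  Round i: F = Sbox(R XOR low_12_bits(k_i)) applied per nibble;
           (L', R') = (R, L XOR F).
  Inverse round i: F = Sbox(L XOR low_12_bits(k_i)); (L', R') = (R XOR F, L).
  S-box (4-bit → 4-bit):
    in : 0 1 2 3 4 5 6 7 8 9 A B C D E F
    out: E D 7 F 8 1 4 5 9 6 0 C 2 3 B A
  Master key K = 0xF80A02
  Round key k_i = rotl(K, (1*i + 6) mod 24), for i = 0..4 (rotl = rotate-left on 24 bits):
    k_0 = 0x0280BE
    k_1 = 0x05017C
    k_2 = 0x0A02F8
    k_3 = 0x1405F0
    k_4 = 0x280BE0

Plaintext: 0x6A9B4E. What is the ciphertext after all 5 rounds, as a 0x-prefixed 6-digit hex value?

0xC97EE2

s_0 = plaintext = 0x6A9B4E
s_1 = Round(s_0, k_0) = 0xB4EA07
s_2 = Round(s_1, k_1) = 0xA07712
s_3 = Round(s_2, k_2) = 0x712BB7
s_4 = Round(s_3, k_3) = 0xBB7C97
s_5 = Round(s_4, k_4) = 0xC97EE2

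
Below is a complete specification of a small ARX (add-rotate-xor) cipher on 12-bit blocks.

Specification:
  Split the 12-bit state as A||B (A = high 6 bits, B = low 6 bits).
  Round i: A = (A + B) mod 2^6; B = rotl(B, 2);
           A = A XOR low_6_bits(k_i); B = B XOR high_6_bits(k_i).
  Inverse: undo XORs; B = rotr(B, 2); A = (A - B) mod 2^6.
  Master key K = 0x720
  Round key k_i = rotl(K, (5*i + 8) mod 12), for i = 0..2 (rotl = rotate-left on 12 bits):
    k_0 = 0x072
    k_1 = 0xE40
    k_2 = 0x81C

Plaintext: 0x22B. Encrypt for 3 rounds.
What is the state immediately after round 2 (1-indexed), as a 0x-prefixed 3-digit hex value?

0xC07

s_0 = plaintext = 0x22B
s_1 = Round(s_0, k_0) = 0x06F
s_2 = Round(s_1, k_1) = 0xC07
s_3 = Round(s_2, k_2) = 0xAFC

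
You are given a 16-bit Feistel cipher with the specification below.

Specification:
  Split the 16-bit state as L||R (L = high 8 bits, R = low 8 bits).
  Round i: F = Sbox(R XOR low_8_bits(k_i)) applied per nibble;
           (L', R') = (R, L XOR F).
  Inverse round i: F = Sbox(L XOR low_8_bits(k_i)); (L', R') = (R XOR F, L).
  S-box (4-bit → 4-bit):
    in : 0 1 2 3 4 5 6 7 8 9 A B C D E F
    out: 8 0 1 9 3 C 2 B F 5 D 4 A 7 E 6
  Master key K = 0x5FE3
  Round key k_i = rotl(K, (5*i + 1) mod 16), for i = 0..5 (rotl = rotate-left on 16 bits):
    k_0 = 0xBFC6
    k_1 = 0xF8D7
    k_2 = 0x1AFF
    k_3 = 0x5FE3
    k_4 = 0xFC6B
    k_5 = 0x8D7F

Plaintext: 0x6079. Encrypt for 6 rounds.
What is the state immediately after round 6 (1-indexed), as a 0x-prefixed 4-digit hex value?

s_0 = plaintext = 0x6079
s_1 = Round(s_0, k_0) = 0x7926
s_2 = Round(s_1, k_1) = 0x2619
s_3 = Round(s_2, k_2) = 0x19C4
s_4 = Round(s_3, k_3) = 0xC402
s_5 = Round(s_4, k_4) = 0x02E1
s_6 = Round(s_5, k_5) = 0xE15C

0xE15C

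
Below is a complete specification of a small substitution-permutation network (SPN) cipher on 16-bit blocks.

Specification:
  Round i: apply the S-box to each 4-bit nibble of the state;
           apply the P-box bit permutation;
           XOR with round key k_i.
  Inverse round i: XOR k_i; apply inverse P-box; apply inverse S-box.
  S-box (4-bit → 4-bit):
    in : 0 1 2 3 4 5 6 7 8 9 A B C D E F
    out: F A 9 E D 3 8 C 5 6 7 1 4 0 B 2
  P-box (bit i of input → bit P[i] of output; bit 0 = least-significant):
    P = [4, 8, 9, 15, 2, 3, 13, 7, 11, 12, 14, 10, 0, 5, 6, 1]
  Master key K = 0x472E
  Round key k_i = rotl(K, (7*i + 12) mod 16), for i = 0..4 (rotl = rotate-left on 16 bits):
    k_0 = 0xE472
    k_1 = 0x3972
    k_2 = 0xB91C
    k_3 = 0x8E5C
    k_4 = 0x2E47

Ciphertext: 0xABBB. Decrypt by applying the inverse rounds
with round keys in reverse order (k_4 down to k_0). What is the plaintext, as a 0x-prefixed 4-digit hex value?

s_0 = ciphertext = 0xABBB
s_1 = InvRound(s_0, k_4) = 0x96EE
s_2 = InvRound(s_1, k_3) = 0x156B
s_3 = InvRound(s_2, k_2) = 0x0282
s_4 = InvRound(s_3, k_1) = 0x957A
s_5 = InvRound(s_4, k_0) = 0xD99F

0xD99F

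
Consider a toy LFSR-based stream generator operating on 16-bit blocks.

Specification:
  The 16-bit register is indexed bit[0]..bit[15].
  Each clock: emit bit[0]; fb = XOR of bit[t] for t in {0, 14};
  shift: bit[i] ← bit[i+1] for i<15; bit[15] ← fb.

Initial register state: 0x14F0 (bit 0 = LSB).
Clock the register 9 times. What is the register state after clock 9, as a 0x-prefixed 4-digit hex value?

0x180A

reg_0 = 0x14F0
clock 1: out=0, reg = 0x0A78
clock 2: out=0, reg = 0x053C
clock 3: out=0, reg = 0x029E
clock 4: out=0, reg = 0x014F
clock 5: out=1, reg = 0x80A7
clock 6: out=1, reg = 0xC053
clock 7: out=1, reg = 0x6029
clock 8: out=1, reg = 0x3014
clock 9: out=0, reg = 0x180A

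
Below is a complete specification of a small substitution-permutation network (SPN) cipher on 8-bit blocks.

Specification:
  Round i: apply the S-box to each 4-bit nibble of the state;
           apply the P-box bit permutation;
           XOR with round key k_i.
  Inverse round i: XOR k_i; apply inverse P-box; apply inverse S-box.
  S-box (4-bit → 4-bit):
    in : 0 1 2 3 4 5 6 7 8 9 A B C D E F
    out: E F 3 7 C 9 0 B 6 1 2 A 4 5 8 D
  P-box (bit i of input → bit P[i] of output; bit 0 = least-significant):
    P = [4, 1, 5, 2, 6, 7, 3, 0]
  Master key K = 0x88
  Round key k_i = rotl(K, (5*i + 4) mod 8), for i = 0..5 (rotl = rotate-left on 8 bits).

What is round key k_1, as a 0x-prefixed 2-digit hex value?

K = 0x88
k_0 = rotl(K, (5*0+4) mod 8) = rotl(K, 4) = 0x88
k_1 = rotl(K, (5*1+4) mod 8) = rotl(K, 1) = 0x11

0x11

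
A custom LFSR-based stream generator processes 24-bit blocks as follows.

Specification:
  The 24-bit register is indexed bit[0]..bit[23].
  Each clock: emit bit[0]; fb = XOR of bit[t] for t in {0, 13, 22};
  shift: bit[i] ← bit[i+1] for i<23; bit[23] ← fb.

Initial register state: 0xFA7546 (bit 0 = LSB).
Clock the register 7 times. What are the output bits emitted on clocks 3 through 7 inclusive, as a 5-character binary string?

10001

reg_0 = 0xFA7546
clock 1: out=0, reg = 0x7D3AA3
clock 2: out=1, reg = 0xBE9D51
clock 3: out=1, reg = 0xDF4EA8
clock 4: out=0, reg = 0xEFA754
clock 5: out=0, reg = 0x77D3AA
clock 6: out=0, reg = 0xBBE9D5
clock 7: out=1, reg = 0x5DF4EA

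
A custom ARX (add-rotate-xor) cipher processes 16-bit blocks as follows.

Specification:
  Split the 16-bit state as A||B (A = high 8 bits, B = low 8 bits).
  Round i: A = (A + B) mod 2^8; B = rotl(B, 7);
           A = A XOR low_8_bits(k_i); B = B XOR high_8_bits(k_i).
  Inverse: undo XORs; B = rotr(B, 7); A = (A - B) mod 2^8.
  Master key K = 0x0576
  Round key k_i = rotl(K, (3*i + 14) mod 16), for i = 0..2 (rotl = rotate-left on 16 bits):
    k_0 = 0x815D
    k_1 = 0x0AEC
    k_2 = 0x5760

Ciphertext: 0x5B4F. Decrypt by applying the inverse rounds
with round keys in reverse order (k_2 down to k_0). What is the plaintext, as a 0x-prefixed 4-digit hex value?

0x43EB

s_0 = ciphertext = 0x5B4F
s_1 = InvRound(s_0, k_2) = 0x0B30
s_2 = InvRound(s_1, k_1) = 0x7374
s_3 = InvRound(s_2, k_0) = 0x43EB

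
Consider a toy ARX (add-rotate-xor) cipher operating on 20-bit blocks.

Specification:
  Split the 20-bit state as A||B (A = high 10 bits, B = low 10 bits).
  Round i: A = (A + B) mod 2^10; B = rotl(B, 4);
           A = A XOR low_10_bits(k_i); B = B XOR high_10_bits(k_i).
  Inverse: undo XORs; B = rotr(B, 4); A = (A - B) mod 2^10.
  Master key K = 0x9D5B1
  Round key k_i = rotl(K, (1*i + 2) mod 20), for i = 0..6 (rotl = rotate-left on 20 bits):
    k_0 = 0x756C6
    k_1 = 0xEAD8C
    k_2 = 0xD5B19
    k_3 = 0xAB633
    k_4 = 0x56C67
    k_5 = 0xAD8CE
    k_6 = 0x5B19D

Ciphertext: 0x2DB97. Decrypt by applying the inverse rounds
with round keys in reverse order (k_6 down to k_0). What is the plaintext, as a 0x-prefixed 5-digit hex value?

s_0 = ciphertext = 0x2DB97
s_1 = InvRound(s_0, k_6) = 0x8F2EF
s_2 = InvRound(s_1, k_5) = 0x2B645
s_3 = InvRound(s_2, k_4) = 0x467B1
s_4 = InvRound(s_3, k_3) = 0x06711
s_5 = InvRound(s_4, k_2) = 0x4F1C4
s_6 = InvRound(s_5, k_1) = 0x32BE6
s_7 = InvRound(s_6, k_0) = 0x4A4E3

0x4A4E3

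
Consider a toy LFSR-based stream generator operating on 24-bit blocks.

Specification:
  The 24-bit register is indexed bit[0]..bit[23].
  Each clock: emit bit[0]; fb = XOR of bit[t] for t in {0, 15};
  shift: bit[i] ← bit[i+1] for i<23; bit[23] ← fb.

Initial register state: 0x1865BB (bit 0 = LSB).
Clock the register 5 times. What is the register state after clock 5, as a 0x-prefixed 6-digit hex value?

reg_0 = 0x1865BB
clock 1: out=1, reg = 0x8C32DD
clock 2: out=1, reg = 0xC6196E
clock 3: out=0, reg = 0x630CB7
clock 4: out=1, reg = 0xB1865B
clock 5: out=1, reg = 0x58C32D

0x58C32D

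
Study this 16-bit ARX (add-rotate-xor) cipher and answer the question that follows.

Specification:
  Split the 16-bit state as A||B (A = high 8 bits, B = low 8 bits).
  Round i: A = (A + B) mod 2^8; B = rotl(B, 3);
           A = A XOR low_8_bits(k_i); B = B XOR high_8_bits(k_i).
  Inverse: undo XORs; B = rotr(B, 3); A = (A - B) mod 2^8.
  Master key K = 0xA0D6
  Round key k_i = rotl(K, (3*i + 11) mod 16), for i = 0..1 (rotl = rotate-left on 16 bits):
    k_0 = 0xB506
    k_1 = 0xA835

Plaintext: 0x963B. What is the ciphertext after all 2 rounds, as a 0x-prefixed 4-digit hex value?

s_0 = plaintext = 0x963B
s_1 = Round(s_0, k_0) = 0xD76C
s_2 = Round(s_1, k_1) = 0x76CB

0x76CB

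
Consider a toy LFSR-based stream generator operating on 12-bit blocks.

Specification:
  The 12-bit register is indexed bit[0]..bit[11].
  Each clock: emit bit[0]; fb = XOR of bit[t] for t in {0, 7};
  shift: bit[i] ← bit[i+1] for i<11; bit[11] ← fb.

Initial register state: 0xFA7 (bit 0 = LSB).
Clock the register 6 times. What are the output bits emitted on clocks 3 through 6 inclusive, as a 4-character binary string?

1001

reg_0 = 0xFA7
clock 1: out=1, reg = 0x7D3
clock 2: out=1, reg = 0x3E9
clock 3: out=1, reg = 0x1F4
clock 4: out=0, reg = 0x8FA
clock 5: out=0, reg = 0xC7D
clock 6: out=1, reg = 0xE3E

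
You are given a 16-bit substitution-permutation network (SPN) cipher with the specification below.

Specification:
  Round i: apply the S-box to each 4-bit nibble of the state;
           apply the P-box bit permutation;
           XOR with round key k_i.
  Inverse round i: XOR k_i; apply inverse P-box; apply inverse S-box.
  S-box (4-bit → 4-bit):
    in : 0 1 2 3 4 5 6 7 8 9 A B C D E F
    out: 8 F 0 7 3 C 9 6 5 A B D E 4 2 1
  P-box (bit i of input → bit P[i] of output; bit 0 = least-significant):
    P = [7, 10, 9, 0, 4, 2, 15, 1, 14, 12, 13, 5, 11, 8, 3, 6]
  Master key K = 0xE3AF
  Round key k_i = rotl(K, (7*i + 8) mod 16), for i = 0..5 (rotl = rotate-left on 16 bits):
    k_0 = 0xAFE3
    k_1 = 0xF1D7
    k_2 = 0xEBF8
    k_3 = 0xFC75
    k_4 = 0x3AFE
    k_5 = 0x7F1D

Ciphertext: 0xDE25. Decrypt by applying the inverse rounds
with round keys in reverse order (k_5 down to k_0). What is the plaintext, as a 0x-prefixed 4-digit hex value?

s_0 = ciphertext = 0xDE25
s_1 = InvRound(s_0, k_5) = 0x7582
s_2 = InvRound(s_1, k_4) = 0x1647
s_3 = InvRound(s_2, k_3) = 0xFBBD
s_4 = InvRound(s_3, k_2) = 0x0EE0
s_5 = InvRound(s_4, k_1) = 0x411C
s_6 = InvRound(s_5, k_0) = 0xBB11

0xBB11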